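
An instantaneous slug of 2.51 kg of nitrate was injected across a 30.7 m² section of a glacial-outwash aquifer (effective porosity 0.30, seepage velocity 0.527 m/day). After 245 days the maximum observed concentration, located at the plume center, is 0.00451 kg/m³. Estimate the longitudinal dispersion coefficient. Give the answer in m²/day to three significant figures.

At the plume center C_max = M/(n_e·A·√(4πDt)), so D = M²/(4πt·(n_e·A·C_max)²).
n_e·A·C_max = 0.30 × 30.7 × 0.00451 = 0.04154 kg/m.
D = 2.51²/(4π × 245 × 0.04154²) = 1.19 m²/day.

1.19 m²/day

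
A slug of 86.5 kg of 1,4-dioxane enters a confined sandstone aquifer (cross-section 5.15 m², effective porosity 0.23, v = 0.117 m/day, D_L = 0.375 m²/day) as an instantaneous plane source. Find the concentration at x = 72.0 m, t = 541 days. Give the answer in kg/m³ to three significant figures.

1.32 kg/m³

For an instantaneous plane source, C(x,t) = M/(n_e·A·√(4πDt)) · exp(−(x−vt)²/(4Dt)), with n_e·A the pore (flow) area.
Plume center vt = 0.117 × 541 = 63.297 m, so the well at 72.0 m is 8.703 m downgradient of the peak.
√(4πDt) = 50.49 m, giving peak height M/(n_e·A·√(4πDt)) = 86.5/(0.23 × 5.15 × 50.49) = 1.446 kg/m³.
(x−vt)²/(4Dt) = (8.703)²/(4 × 0.375 × 541) = 0.09334; exp(−0.09334) = 0.9109.
C = 1.446 × 0.9109 = 1.32 kg/m³.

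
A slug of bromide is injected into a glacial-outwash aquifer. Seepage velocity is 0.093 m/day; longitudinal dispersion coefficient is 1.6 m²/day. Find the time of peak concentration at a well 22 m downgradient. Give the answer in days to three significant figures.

For the 1D instantaneous-source solution, setting ∂C/∂t = 0 at fixed x gives v²t² + 2Dt − x² = 0, so t = (√(D² + v²x²) − D)/v².
√(D² + v²x²) = √(1.6² + 0.093² × 22²) = 2.597; v² = 0.008649.
t = (2.597 − 1.6)/0.008649 = 115 days (vs. the pure-advection estimate x/v = 237 d).

115 days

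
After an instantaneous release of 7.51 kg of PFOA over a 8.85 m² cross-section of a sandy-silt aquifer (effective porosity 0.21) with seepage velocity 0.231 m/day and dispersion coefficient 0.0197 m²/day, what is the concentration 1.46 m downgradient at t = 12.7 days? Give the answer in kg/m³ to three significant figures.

0.260 kg/m³

For an instantaneous plane source, C(x,t) = M/(n_e·A·√(4πDt)) · exp(−(x−vt)²/(4Dt)), with n_e·A the pore (flow) area.
Plume center vt = 0.231 × 12.7 = 2.9337 m, so the well at 1.46 m is 1.4737 m upgradient of the peak.
√(4πDt) = 1.773 m, giving peak height M/(n_e·A·√(4πDt)) = 7.51/(0.21 × 8.85 × 1.773) = 2.279 kg/m³.
(x−vt)²/(4Dt) = (-1.4737)²/(4 × 0.0197 × 12.7) = 2.170; exp(−2.170) = 0.1142.
C = 2.279 × 0.1142 = 0.260 kg/m³.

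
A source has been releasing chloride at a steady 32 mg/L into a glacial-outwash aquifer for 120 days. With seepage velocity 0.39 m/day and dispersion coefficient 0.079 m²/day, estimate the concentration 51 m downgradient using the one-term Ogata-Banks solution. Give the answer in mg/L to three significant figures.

For a continuous step input, C/C₀ ≈ ½·erfc((x−vt)/(2√(Dt))).
vt = 0.39 × 120 = 46.8 m and 2√(Dt) = 2√(0.079 × 120) = 6.158 m.
Argument (x−vt)/(2√(Dt)) = (51 − 46.8)/6.158 = 0.6820; ½·erfc(0.6820) = 0.1674.
C = 32 × 0.1674 = 5.36 mg/L.

5.36 mg/L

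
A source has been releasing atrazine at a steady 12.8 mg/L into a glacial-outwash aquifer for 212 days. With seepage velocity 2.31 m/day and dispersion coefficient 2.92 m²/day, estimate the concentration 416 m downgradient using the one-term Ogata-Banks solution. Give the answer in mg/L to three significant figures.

12.6 mg/L

For a continuous step input, C/C₀ ≈ ½·erfc((x−vt)/(2√(Dt))).
vt = 2.31 × 212 = 489.72 m and 2√(Dt) = 2√(2.92 × 212) = 49.76 m.
Argument (x−vt)/(2√(Dt)) = (416 − 489.72)/49.76 = -1.482; ½·erfc(-1.482) = 0.9820.
C = 12.8 × 0.9820 = 12.6 mg/L.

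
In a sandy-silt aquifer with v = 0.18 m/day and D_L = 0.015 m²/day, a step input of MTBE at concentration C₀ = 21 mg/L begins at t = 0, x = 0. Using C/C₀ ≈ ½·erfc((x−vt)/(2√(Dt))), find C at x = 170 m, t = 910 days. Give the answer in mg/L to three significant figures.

For a continuous step input, C/C₀ ≈ ½·erfc((x−vt)/(2√(Dt))).
vt = 0.18 × 910 = 163.8 m and 2√(Dt) = 2√(0.015 × 910) = 7.389 m.
Argument (x−vt)/(2√(Dt)) = (170 − 163.8)/7.389 = 0.8391; ½·erfc(0.8391) = 0.1177.
C = 21 × 0.1177 = 2.47 mg/L.

2.47 mg/L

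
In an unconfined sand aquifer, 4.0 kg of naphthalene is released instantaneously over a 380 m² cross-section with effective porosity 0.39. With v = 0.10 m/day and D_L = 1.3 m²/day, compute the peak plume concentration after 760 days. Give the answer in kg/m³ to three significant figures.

0.000242 kg/m³

The peak of an instantaneous 1D plume sits at x = vt; there the Gaussian factor is 1 and C_max = M/(n_e·A·√(4πDt)), where n_e·A is the pore area the mass is dissolved in.
√(4πDt) = √(4π × 1.3 × 760) = 111.4 m, so C_max = 4.0/(0.39 × 380 × 111.4) = 0.000242 kg/m³.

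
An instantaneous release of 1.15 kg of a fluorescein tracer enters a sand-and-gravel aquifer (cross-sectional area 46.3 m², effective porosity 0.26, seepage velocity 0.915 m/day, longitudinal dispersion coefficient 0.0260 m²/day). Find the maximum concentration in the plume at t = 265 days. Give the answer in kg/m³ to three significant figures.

The peak of an instantaneous 1D plume sits at x = vt; there the Gaussian factor is 1 and C_max = M/(n_e·A·√(4πDt)), where n_e·A is the pore area the mass is dissolved in.
√(4πDt) = √(4π × 0.0260 × 265) = 9.305 m, so C_max = 1.15/(0.26 × 46.3 × 9.305) = 0.0103 kg/m³.

0.0103 kg/m³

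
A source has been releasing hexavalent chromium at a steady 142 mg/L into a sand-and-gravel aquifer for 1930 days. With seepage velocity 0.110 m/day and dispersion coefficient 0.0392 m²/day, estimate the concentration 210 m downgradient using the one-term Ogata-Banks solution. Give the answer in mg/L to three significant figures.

For a continuous step input, C/C₀ ≈ ½·erfc((x−vt)/(2√(Dt))).
vt = 0.110 × 1930 = 212.3 m and 2√(Dt) = 2√(0.0392 × 1930) = 17.40 m.
Argument (x−vt)/(2√(Dt)) = (210 − 212.3)/17.40 = -0.1322; ½·erfc(-0.1322) = 0.5742.
C = 142 × 0.5742 = 81.5 mg/L.

81.5 mg/L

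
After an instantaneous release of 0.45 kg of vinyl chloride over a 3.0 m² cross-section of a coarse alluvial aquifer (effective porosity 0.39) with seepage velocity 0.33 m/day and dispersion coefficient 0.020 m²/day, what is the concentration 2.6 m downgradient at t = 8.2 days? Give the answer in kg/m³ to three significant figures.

0.263 kg/m³

For an instantaneous plane source, C(x,t) = M/(n_e·A·√(4πDt)) · exp(−(x−vt)²/(4Dt)), with n_e·A the pore (flow) area.
Plume center vt = 0.33 × 8.2 = 2.706 m, so the well at 2.6 m is 0.106 m upgradient of the peak.
√(4πDt) = 1.436 m, giving peak height M/(n_e·A·√(4πDt)) = 0.45/(0.39 × 3.0 × 1.436) = 0.2678 kg/m³.
(x−vt)²/(4Dt) = (-0.106)²/(4 × 0.020 × 8.2) = 0.01713; exp(−0.01713) = 0.9830.
C = 0.2678 × 0.9830 = 0.263 kg/m³.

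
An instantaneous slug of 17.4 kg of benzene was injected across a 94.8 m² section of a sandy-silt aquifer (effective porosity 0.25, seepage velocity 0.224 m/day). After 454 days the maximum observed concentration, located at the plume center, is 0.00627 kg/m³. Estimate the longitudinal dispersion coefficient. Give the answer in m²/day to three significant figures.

2.40 m²/day

At the plume center C_max = M/(n_e·A·√(4πDt)), so D = M²/(4πt·(n_e·A·C_max)²).
n_e·A·C_max = 0.25 × 94.8 × 0.00627 = 0.1486 kg/m.
D = 17.4²/(4π × 454 × 0.1486²) = 2.40 m²/day.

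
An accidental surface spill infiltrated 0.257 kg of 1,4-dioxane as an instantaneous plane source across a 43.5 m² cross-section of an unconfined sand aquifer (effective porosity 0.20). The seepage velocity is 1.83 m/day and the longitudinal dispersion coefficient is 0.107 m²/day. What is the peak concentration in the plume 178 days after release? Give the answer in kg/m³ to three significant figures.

The peak of an instantaneous 1D plume sits at x = vt; there the Gaussian factor is 1 and C_max = M/(n_e·A·√(4πDt)), where n_e·A is the pore area the mass is dissolved in.
√(4πDt) = √(4π × 0.107 × 178) = 15.47 m, so C_max = 0.257/(0.20 × 43.5 × 15.47) = 0.00191 kg/m³.

0.00191 kg/m³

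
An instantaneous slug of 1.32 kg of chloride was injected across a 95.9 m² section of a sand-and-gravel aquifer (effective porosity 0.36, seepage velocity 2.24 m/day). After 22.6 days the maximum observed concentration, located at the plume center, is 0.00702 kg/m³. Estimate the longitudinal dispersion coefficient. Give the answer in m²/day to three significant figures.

At the plume center C_max = M/(n_e·A·√(4πDt)), so D = M²/(4πt·(n_e·A·C_max)²).
n_e·A·C_max = 0.36 × 95.9 × 0.00702 = 0.2424 kg/m.
D = 1.32²/(4π × 22.6 × 0.2424²) = 0.104 m²/day.

0.104 m²/day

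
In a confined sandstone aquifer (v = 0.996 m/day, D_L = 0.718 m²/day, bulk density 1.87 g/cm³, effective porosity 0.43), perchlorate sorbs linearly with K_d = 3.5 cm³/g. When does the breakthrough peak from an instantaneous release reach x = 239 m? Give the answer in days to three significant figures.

3880 days

Retardation factor R = 1 + ρ_b·K_d/n = 1 + 1.87 × 3.5/0.43 = 16.22.
Sorption retards both mechanisms: v_R = v/R = 0.06141 m/day, D_R = D/R = 0.04427 m²/day.
Peak time from v_R²t² + 2D_R t − x² = 0: t = (√(D_R² + v_R²x²) − D_R)/v_R².
√(D_R² + v_R²x²) = √(0.04427² + 0.06141² × 239²) = 14.68; v_R² = 0.003771.
t = (14.68 − 0.04427)/0.003771 = 3880 days.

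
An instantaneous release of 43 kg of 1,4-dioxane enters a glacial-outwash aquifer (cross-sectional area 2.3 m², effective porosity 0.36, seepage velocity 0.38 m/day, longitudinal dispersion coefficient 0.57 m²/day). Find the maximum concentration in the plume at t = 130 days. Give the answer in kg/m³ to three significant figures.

The peak of an instantaneous 1D plume sits at x = vt; there the Gaussian factor is 1 and C_max = M/(n_e·A·√(4πDt)), where n_e·A is the pore area the mass is dissolved in.
√(4πDt) = √(4π × 0.57 × 130) = 30.52 m, so C_max = 43/(0.36 × 2.3 × 30.52) = 1.70 kg/m³.

1.70 kg/m³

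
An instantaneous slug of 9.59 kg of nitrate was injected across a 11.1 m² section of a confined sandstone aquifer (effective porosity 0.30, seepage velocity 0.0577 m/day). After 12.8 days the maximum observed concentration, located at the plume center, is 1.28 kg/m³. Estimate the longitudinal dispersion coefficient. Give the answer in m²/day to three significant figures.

At the plume center C_max = M/(n_e·A·√(4πDt)), so D = M²/(4πt·(n_e·A·C_max)²).
n_e·A·C_max = 0.30 × 11.1 × 1.28 = 4.262 kg/m.
D = 9.59²/(4π × 12.8 × 4.262²) = 0.0315 m²/day.

0.0315 m²/day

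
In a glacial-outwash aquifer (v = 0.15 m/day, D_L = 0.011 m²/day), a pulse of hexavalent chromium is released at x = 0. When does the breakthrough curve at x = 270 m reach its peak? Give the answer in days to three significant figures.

1800 days

For the 1D instantaneous-source solution, setting ∂C/∂t = 0 at fixed x gives v²t² + 2Dt − x² = 0, so t = (√(D² + v²x²) − D)/v².
√(D² + v²x²) = √(0.011² + 0.15² × 270²) = 40.50; v² = 0.0225.
t = (40.50 − 0.011)/0.0225 = 1800 days (vs. the pure-advection estimate x/v = 1800 d).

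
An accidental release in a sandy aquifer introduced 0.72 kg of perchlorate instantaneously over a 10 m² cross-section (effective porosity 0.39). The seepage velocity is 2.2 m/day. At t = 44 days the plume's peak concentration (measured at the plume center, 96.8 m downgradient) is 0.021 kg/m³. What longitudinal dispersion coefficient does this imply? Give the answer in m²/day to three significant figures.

0.140 m²/day

At the plume center C_max = M/(n_e·A·√(4πDt)), so D = M²/(4πt·(n_e·A·C_max)²).
n_e·A·C_max = 0.39 × 10 × 0.021 = 0.08190 kg/m.
D = 0.72²/(4π × 44 × 0.08190²) = 0.140 m²/day.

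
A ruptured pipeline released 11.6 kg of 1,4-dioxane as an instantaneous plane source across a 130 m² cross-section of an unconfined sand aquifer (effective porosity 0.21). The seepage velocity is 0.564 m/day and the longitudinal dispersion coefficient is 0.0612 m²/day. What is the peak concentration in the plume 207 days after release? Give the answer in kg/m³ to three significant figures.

0.0337 kg/m³

The peak of an instantaneous 1D plume sits at x = vt; there the Gaussian factor is 1 and C_max = M/(n_e·A·√(4πDt)), where n_e·A is the pore area the mass is dissolved in.
√(4πDt) = √(4π × 0.0612 × 207) = 12.62 m, so C_max = 11.6/(0.21 × 130 × 12.62) = 0.0337 kg/m³.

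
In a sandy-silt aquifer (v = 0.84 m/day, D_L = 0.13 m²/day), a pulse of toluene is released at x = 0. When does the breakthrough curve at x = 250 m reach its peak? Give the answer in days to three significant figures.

297 days

For the 1D instantaneous-source solution, setting ∂C/∂t = 0 at fixed x gives v²t² + 2Dt − x² = 0, so t = (√(D² + v²x²) − D)/v².
√(D² + v²x²) = √(0.13² + 0.84² × 250²) = 210.0; v² = 0.7056.
t = (210.0 − 0.13)/0.7056 = 297 days (vs. the pure-advection estimate x/v = 298 d).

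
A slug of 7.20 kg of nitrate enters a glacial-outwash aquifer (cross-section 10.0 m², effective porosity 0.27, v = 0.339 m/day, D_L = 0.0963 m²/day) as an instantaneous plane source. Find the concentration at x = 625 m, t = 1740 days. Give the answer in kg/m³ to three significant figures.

0.00921 kg/m³

For an instantaneous plane source, C(x,t) = M/(n_e·A·√(4πDt)) · exp(−(x−vt)²/(4Dt)), with n_e·A the pore (flow) area.
Plume center vt = 0.339 × 1740 = 589.86 m, so the well at 625 m is 35.14 m downgradient of the peak.
√(4πDt) = 45.89 m, giving peak height M/(n_e·A·√(4πDt)) = 7.20/(0.27 × 10.0 × 45.89) = 0.05811 kg/m³.
(x−vt)²/(4Dt) = (35.14)²/(4 × 0.0963 × 1740) = 1.842; exp(−1.842) = 0.1585.
C = 0.05811 × 0.1585 = 0.00921 kg/m³.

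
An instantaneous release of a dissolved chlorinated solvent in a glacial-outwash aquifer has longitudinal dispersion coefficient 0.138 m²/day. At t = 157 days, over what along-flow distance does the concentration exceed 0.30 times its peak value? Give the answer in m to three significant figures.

The plume is Gaussian with σ = √(2Dt) = √(2 × 0.138 × 157) = 6.583 m.
C/C_peak = exp(−Δx²/(2σ²)) = 0.30 ⇒ Δx = σ·√(−2 ln 0.30) = 6.583 × 1.552 = 10.22 m.
Width = 2Δx = 20.4 m.

20.4 m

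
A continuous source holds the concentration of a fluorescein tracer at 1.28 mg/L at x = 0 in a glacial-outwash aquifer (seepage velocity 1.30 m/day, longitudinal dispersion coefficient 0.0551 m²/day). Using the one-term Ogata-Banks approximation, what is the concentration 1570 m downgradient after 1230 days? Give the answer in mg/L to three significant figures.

For a continuous step input, C/C₀ ≈ ½·erfc((x−vt)/(2√(Dt))).
vt = 1.30 × 1230 = 1599 m and 2√(Dt) = 2√(0.0551 × 1230) = 16.46 m.
Argument (x−vt)/(2√(Dt)) = (1570 − 1599)/16.46 = -1.762; ½·erfc(-1.762) = 0.9936.
C = 1.28 × 0.9936 = 1.27 mg/L.

1.27 mg/L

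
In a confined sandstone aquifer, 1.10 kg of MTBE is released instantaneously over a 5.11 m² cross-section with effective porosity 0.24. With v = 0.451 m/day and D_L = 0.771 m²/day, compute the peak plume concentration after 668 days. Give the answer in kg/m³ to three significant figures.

0.0111 kg/m³

The peak of an instantaneous 1D plume sits at x = vt; there the Gaussian factor is 1 and C_max = M/(n_e·A·√(4πDt)), where n_e·A is the pore area the mass is dissolved in.
√(4πDt) = √(4π × 0.771 × 668) = 80.45 m, so C_max = 1.10/(0.24 × 5.11 × 80.45) = 0.0111 kg/m³.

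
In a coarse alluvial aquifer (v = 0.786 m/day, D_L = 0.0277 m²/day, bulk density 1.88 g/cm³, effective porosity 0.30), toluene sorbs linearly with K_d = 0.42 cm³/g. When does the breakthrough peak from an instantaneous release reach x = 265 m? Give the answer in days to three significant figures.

Retardation factor R = 1 + ρ_b·K_d/n = 1 + 1.88 × 0.42/0.30 = 3.632.
Sorption retards both mechanisms: v_R = v/R = 0.2164 m/day, D_R = D/R = 0.007627 m²/day.
Peak time from v_R²t² + 2D_R t − x² = 0: t = (√(D_R² + v_R²x²) − D_R)/v_R².
√(D_R² + v_R²x²) = √(0.007627² + 0.2164² × 265²) = 57.35; v_R² = 0.04683.
t = (57.35 − 0.007627)/0.04683 = 1220 days.

1220 days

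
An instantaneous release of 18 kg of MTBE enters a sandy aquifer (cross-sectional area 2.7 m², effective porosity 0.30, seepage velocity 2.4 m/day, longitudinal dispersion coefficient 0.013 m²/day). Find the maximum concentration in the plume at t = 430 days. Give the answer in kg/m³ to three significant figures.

The peak of an instantaneous 1D plume sits at x = vt; there the Gaussian factor is 1 and C_max = M/(n_e·A·√(4πDt)), where n_e·A is the pore area the mass is dissolved in.
√(4πDt) = √(4π × 0.013 × 430) = 8.381 m, so C_max = 18/(0.30 × 2.7 × 8.381) = 2.65 kg/m³.

2.65 kg/m³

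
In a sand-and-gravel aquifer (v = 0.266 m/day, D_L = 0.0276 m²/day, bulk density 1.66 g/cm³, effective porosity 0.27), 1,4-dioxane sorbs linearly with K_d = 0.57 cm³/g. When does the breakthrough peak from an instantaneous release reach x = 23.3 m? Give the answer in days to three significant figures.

Retardation factor R = 1 + ρ_b·K_d/n = 1 + 1.66 × 0.57/0.27 = 4.504.
Sorption retards both mechanisms: v_R = v/R = 0.05906 m/day, D_R = D/R = 0.006128 m²/day.
Peak time from v_R²t² + 2D_R t − x² = 0: t = (√(D_R² + v_R²x²) − D_R)/v_R².
√(D_R² + v_R²x²) = √(0.006128² + 0.05906² × 23.3²) = 1.376; v_R² = 0.003488.
t = (1.376 − 0.006128)/0.003488 = 393 days.

393 days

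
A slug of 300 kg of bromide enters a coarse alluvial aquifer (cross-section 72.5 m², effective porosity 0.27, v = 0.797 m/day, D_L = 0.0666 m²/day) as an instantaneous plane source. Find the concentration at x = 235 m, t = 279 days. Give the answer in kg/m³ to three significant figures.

For an instantaneous plane source, C(x,t) = M/(n_e·A·√(4πDt)) · exp(−(x−vt)²/(4Dt)), with n_e·A the pore (flow) area.
Plume center vt = 0.797 × 279 = 222.363 m, so the well at 235 m is 12.637 m downgradient of the peak.
√(4πDt) = 15.28 m, giving peak height M/(n_e·A·√(4πDt)) = 300/(0.27 × 72.5 × 15.28) = 1.003 kg/m³.
(x−vt)²/(4Dt) = (12.637)²/(4 × 0.0666 × 279) = 2.149; exp(−2.149) = 0.1166.
C = 1.003 × 0.1166 = 0.117 kg/m³.

0.117 kg/m³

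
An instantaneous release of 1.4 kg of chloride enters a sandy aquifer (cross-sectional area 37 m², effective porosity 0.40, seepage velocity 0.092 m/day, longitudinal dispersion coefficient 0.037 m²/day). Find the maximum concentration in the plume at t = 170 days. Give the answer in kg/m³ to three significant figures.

The peak of an instantaneous 1D plume sits at x = vt; there the Gaussian factor is 1 and C_max = M/(n_e·A·√(4πDt)), where n_e·A is the pore area the mass is dissolved in.
√(4πDt) = √(4π × 0.037 × 170) = 8.891 m, so C_max = 1.4/(0.40 × 37 × 8.891) = 0.0106 kg/m³.

0.0106 kg/m³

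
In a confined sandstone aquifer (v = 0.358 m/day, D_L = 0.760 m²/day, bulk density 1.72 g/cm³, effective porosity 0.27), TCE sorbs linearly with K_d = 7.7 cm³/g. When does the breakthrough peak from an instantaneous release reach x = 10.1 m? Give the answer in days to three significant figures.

Retardation factor R = 1 + ρ_b·K_d/n = 1 + 1.72 × 7.7/0.27 = 50.05.
Sorption retards both mechanisms: v_R = v/R = 0.007153 m/day, D_R = D/R = 0.01518 m²/day.
Peak time from v_R²t² + 2D_R t − x² = 0: t = (√(D_R² + v_R²x²) − D_R)/v_R².
√(D_R² + v_R²x²) = √(0.01518² + 0.007153² × 10.1²) = 0.07382; v_R² = 5.117e-05.
t = (0.07382 − 0.01518)/5.117e-05 = 1150 days.

1150 days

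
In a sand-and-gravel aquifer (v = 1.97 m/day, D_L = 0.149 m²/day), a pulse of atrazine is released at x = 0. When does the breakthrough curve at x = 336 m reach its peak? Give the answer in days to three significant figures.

For the 1D instantaneous-source solution, setting ∂C/∂t = 0 at fixed x gives v²t² + 2Dt − x² = 0, so t = (√(D² + v²x²) − D)/v².
√(D² + v²x²) = √(0.149² + 1.97² × 336²) = 661.9; v² = 3.8809.
t = (661.9 − 0.149)/3.8809 = 171 days (vs. the pure-advection estimate x/v = 171 d).

171 days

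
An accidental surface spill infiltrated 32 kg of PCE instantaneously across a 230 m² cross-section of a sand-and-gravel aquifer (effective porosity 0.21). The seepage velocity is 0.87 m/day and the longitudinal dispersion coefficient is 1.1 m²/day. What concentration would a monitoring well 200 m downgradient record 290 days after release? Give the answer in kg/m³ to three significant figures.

0.00123 kg/m³

For an instantaneous plane source, C(x,t) = M/(n_e·A·√(4πDt)) · exp(−(x−vt)²/(4Dt)), with n_e·A the pore (flow) area.
Plume center vt = 0.87 × 290 = 252.3 m, so the well at 200 m is 52.3 m upgradient of the peak.
√(4πDt) = 63.31 m, giving peak height M/(n_e·A·√(4πDt)) = 32/(0.21 × 230 × 63.31) = 0.01046 kg/m³.
(x−vt)²/(4Dt) = (-52.3)²/(4 × 1.1 × 290) = 2.144; exp(−2.144) = 0.1172.
C = 0.01046 × 0.1172 = 0.00123 kg/m³.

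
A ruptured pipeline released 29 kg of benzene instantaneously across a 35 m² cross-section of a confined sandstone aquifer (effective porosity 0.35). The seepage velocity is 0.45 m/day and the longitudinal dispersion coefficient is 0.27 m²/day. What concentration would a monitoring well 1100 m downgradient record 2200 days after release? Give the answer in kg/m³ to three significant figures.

For an instantaneous plane source, C(x,t) = M/(n_e·A·√(4πDt)) · exp(−(x−vt)²/(4Dt)), with n_e·A the pore (flow) area.
Plume center vt = 0.45 × 2200 = 990 m, so the well at 1100 m is 110 m downgradient of the peak.
√(4πDt) = 86.40 m, giving peak height M/(n_e·A·√(4πDt)) = 29/(0.35 × 35 × 86.40) = 0.02740 kg/m³.
(x−vt)²/(4Dt) = (110)²/(4 × 0.27 × 2200) = 5.093; exp(−5.093) = 0.006140.
C = 0.02740 × 0.006140 = 0.000168 kg/m³.

0.000168 kg/m³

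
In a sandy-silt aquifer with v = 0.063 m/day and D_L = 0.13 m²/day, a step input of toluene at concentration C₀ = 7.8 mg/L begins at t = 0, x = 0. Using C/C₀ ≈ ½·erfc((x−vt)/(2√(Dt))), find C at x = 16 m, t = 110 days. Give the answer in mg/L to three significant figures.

0.351 mg/L

For a continuous step input, C/C₀ ≈ ½·erfc((x−vt)/(2√(Dt))).
vt = 0.063 × 110 = 6.93 m and 2√(Dt) = 2√(0.13 × 110) = 7.563 m.
Argument (x−vt)/(2√(Dt)) = (16 − 6.93)/7.563 = 1.199; ½·erfc(1.199) = 0.04498.
C = 7.8 × 0.04498 = 0.351 mg/L.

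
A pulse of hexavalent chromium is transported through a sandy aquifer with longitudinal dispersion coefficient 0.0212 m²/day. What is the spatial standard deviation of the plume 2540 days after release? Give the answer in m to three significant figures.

10.4 m

Dispersive spreading gives a Gaussian with σ² = 2Dt; advection only shifts the center.
σ = √(2 × 0.0212 × 2540) = 10.4 m.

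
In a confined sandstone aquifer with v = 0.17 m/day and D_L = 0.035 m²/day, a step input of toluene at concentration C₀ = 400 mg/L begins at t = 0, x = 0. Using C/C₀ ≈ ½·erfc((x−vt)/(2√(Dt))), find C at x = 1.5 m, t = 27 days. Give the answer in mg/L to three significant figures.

For a continuous step input, C/C₀ ≈ ½·erfc((x−vt)/(2√(Dt))).
vt = 0.17 × 27 = 4.59 m and 2√(Dt) = 2√(0.035 × 27) = 1.944 m.
Argument (x−vt)/(2√(Dt)) = (1.5 − 4.59)/1.944 = -1.590; ½·erfc(-1.590) = 0.9877.
C = 400 × 0.9877 = 395 mg/L.

395 mg/L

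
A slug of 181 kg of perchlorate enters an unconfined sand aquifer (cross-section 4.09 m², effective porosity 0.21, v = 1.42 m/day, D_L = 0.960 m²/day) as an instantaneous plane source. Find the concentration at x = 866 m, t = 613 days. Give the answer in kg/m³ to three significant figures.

For an instantaneous plane source, C(x,t) = M/(n_e·A·√(4πDt)) · exp(−(x−vt)²/(4Dt)), with n_e·A the pore (flow) area.
Plume center vt = 1.42 × 613 = 870.46 m, so the well at 866 m is 4.46 m upgradient of the peak.
√(4πDt) = 85.99 m, giving peak height M/(n_e·A·√(4πDt)) = 181/(0.21 × 4.09 × 85.99) = 2.451 kg/m³.
(x−vt)²/(4Dt) = (-4.46)²/(4 × 0.960 × 613) = 0.008450; exp(−0.008450) = 0.9916.
C = 2.451 × 0.9916 = 2.43 kg/m³.

2.43 kg/m³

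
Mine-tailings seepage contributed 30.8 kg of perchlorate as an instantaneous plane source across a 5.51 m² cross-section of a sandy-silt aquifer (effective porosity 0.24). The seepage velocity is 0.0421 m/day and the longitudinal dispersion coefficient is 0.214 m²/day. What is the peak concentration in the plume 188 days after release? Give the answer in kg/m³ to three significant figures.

The peak of an instantaneous 1D plume sits at x = vt; there the Gaussian factor is 1 and C_max = M/(n_e·A·√(4πDt)), where n_e·A is the pore area the mass is dissolved in.
√(4πDt) = √(4π × 0.214 × 188) = 22.48 m, so C_max = 30.8/(0.24 × 5.51 × 22.48) = 1.04 kg/m³.

1.04 kg/m³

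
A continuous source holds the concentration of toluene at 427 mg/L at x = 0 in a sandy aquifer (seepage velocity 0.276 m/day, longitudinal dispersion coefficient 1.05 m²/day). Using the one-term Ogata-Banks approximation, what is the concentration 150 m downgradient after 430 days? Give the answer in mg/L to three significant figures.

For a continuous step input, C/C₀ ≈ ½·erfc((x−vt)/(2√(Dt))).
vt = 0.276 × 430 = 118.68 m and 2√(Dt) = 2√(1.05 × 430) = 42.50 m.
Argument (x−vt)/(2√(Dt)) = (150 − 118.68)/42.50 = 0.7369; ½·erfc(0.7369) = 0.1487.
C = 427 × 0.1487 = 63.5 mg/L.

63.5 mg/L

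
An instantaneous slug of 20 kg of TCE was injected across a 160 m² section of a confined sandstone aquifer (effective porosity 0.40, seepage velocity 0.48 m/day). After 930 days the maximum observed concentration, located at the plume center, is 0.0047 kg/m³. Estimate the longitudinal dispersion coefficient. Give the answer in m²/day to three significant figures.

0.378 m²/day

At the plume center C_max = M/(n_e·A·√(4πDt)), so D = M²/(4πt·(n_e·A·C_max)²).
n_e·A·C_max = 0.40 × 160 × 0.0047 = 0.3008 kg/m.
D = 20²/(4π × 930 × 0.3008²) = 0.378 m²/day.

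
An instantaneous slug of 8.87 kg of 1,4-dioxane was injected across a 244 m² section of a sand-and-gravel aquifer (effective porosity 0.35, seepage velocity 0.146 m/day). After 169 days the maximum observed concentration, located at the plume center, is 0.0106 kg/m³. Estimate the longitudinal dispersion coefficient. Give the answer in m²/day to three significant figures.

0.0452 m²/day

At the plume center C_max = M/(n_e·A·√(4πDt)), so D = M²/(4πt·(n_e·A·C_max)²).
n_e·A·C_max = 0.35 × 244 × 0.0106 = 0.9052 kg/m.
D = 8.87²/(4π × 169 × 0.9052²) = 0.0452 m²/day.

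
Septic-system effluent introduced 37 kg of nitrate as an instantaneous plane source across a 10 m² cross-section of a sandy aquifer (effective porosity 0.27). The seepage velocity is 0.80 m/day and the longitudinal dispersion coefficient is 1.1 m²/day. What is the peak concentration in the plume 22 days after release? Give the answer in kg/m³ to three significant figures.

The peak of an instantaneous 1D plume sits at x = vt; there the Gaussian factor is 1 and C_max = M/(n_e·A·√(4πDt)), where n_e·A is the pore area the mass is dissolved in.
√(4πDt) = √(4π × 1.1 × 22) = 17.44 m, so C_max = 37/(0.27 × 10 × 17.44) = 0.786 kg/m³.

0.786 kg/m³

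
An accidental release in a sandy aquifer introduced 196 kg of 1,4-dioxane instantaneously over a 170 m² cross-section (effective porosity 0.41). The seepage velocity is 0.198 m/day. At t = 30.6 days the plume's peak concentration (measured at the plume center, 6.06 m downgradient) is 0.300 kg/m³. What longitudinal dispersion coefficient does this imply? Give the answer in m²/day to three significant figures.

At the plume center C_max = M/(n_e·A·√(4πDt)), so D = M²/(4πt·(n_e·A·C_max)²).
n_e·A·C_max = 0.41 × 170 × 0.300 = 20.91 kg/m.
D = 196²/(4π × 30.6 × 20.91²) = 0.228 m²/day.

0.228 m²/day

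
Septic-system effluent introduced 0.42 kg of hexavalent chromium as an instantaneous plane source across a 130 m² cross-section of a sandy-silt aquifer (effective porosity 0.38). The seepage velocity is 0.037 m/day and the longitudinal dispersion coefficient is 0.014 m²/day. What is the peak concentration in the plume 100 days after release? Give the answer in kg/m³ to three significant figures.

The peak of an instantaneous 1D plume sits at x = vt; there the Gaussian factor is 1 and C_max = M/(n_e·A·√(4πDt)), where n_e·A is the pore area the mass is dissolved in.
√(4πDt) = √(4π × 0.014 × 100) = 4.194 m, so C_max = 0.42/(0.38 × 130 × 4.194) = 0.00203 kg/m³.

0.00203 kg/m³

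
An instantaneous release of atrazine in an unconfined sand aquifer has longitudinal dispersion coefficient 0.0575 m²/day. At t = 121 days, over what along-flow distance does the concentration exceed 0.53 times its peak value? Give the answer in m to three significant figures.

The plume is Gaussian with σ = √(2Dt) = √(2 × 0.0575 × 121) = 3.730 m.
C/C_peak = exp(−Δx²/(2σ²)) = 0.53 ⇒ Δx = σ·√(−2 ln 0.53) = 3.730 × 1.127 = 4.204 m.
Width = 2Δx = 8.41 m.

8.41 m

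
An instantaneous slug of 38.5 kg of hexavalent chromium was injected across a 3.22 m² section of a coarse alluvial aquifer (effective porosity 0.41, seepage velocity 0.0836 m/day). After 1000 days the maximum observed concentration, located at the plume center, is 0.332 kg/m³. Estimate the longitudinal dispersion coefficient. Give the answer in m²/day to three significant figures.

At the plume center C_max = M/(n_e·A·√(4πDt)), so D = M²/(4πt·(n_e·A·C_max)²).
n_e·A·C_max = 0.41 × 3.22 × 0.332 = 0.4383 kg/m.
D = 38.5²/(4π × 1000 × 0.4383²) = 0.614 m²/day.

0.614 m²/day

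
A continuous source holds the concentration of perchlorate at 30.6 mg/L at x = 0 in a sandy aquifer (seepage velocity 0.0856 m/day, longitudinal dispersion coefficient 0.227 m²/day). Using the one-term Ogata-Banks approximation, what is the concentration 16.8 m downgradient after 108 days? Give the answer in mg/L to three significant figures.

4.29 mg/L

For a continuous step input, C/C₀ ≈ ½·erfc((x−vt)/(2√(Dt))).
vt = 0.0856 × 108 = 9.2448 m and 2√(Dt) = 2√(0.227 × 108) = 9.903 m.
Argument (x−vt)/(2√(Dt)) = (16.8 − 9.2448)/9.903 = 0.7629; ½·erfc(0.7629) = 0.1403.
C = 30.6 × 0.1403 = 4.29 mg/L.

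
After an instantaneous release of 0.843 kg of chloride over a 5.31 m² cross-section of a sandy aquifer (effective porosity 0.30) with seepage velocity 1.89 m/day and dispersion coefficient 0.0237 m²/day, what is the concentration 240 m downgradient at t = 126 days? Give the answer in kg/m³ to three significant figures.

0.0647 kg/m³

For an instantaneous plane source, C(x,t) = M/(n_e·A·√(4πDt)) · exp(−(x−vt)²/(4Dt)), with n_e·A the pore (flow) area.
Plume center vt = 1.89 × 126 = 238.14 m, so the well at 240 m is 1.86 m downgradient of the peak.
√(4πDt) = 6.126 m, giving peak height M/(n_e·A·√(4πDt)) = 0.843/(0.30 × 5.31 × 6.126) = 0.08638 kg/m³.
(x−vt)²/(4Dt) = (1.86)²/(4 × 0.0237 × 126) = 0.2896; exp(−0.2896) = 0.7486.
C = 0.08638 × 0.7486 = 0.0647 kg/m³.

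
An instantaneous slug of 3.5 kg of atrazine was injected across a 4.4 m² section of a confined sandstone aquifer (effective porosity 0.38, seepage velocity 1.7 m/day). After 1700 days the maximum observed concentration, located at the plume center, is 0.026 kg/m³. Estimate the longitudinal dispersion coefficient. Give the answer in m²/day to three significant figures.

At the plume center C_max = M/(n_e·A·√(4πDt)), so D = M²/(4πt·(n_e·A·C_max)²).
n_e·A·C_max = 0.38 × 4.4 × 0.026 = 0.04347 kg/m.
D = 3.5²/(4π × 1700 × 0.04347²) = 0.303 m²/day.

0.303 m²/day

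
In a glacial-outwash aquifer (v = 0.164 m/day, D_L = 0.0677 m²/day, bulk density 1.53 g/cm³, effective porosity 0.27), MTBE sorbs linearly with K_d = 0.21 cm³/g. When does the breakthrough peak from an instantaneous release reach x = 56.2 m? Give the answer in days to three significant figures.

Retardation factor R = 1 + ρ_b·K_d/n = 1 + 1.53 × 0.21/0.27 = 2.190.
Sorption retards both mechanisms: v_R = v/R = 0.07489 m/day, D_R = D/R = 0.03091 m²/day.
Peak time from v_R²t² + 2D_R t − x² = 0: t = (√(D_R² + v_R²x²) − D_R)/v_R².
√(D_R² + v_R²x²) = √(0.03091² + 0.07489² × 56.2²) = 4.209; v_R² = 0.005609.
t = (4.209 − 0.03091)/0.005609 = 745 days.

745 days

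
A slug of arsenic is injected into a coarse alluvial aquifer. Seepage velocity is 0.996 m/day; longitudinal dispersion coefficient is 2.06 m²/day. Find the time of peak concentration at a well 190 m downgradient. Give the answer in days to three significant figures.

For the 1D instantaneous-source solution, setting ∂C/∂t = 0 at fixed x gives v²t² + 2Dt − x² = 0, so t = (√(D² + v²x²) − D)/v².
√(D² + v²x²) = √(2.06² + 0.996² × 190²) = 189.3; v² = 0.992016.
t = (189.3 − 2.06)/0.992016 = 189 days (vs. the pure-advection estimate x/v = 191 d).

189 days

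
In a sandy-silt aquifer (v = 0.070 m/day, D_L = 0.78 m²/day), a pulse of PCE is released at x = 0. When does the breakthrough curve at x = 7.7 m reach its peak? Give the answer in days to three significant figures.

34.3 days

For the 1D instantaneous-source solution, setting ∂C/∂t = 0 at fixed x gives v²t² + 2Dt − x² = 0, so t = (√(D² + v²x²) − D)/v².
√(D² + v²x²) = √(0.78² + 0.070² × 7.7²) = 0.9481; v² = 0.0049.
t = (0.9481 − 0.78)/0.0049 = 34.3 days (vs. the pure-advection estimate x/v = 110 d).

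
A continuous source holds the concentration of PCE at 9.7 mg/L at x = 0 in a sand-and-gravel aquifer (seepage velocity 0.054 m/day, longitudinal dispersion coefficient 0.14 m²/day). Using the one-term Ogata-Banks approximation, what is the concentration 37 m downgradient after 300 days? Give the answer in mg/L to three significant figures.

For a continuous step input, C/C₀ ≈ ½·erfc((x−vt)/(2√(Dt))).
vt = 0.054 × 300 = 16.2 m and 2√(Dt) = 2√(0.14 × 300) = 12.96 m.
Argument (x−vt)/(2√(Dt)) = (37 − 16.2)/12.96 = 1.605; ½·erfc(1.605) = 0.01161.
C = 9.7 × 0.01161 = 0.113 mg/L.

0.113 mg/L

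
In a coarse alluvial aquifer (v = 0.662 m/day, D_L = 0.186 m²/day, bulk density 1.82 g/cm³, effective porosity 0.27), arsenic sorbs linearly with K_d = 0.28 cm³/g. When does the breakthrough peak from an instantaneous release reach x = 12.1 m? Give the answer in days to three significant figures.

51.6 days

Retardation factor R = 1 + ρ_b·K_d/n = 1 + 1.82 × 0.28/0.27 = 2.887.
Sorption retards both mechanisms: v_R = v/R = 0.2293 m/day, D_R = D/R = 0.06443 m²/day.
Peak time from v_R²t² + 2D_R t − x² = 0: t = (√(D_R² + v_R²x²) − D_R)/v_R².
√(D_R² + v_R²x²) = √(0.06443² + 0.2293² × 12.1²) = 2.775; v_R² = 0.05258.
t = (2.775 − 0.06443)/0.05258 = 51.6 days.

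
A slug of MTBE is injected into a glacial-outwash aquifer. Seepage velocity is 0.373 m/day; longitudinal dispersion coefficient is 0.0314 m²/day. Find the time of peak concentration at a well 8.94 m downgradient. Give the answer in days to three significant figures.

For the 1D instantaneous-source solution, setting ∂C/∂t = 0 at fixed x gives v²t² + 2Dt − x² = 0, so t = (√(D² + v²x²) − D)/v².
√(D² + v²x²) = √(0.0314² + 0.373² × 8.94²) = 3.335; v² = 0.139129.
t = (3.335 − 0.0314)/0.139129 = 23.7 days (vs. the pure-advection estimate x/v = 24.0 d).

23.7 days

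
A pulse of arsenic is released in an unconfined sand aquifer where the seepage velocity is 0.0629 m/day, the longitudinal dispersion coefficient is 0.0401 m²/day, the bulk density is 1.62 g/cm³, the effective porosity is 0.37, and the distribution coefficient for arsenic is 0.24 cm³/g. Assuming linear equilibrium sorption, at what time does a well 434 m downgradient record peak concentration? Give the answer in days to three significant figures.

14100 days

Retardation factor R = 1 + ρ_b·K_d/n = 1 + 1.62 × 0.24/0.37 = 2.051.
Sorption retards both mechanisms: v_R = v/R = 0.03067 m/day, D_R = D/R = 0.01955 m²/day.
Peak time from v_R²t² + 2D_R t − x² = 0: t = (√(D_R² + v_R²x²) − D_R)/v_R².
√(D_R² + v_R²x²) = √(0.01955² + 0.03067² × 434²) = 13.31; v_R² = 0.0009406.
t = (13.31 − 0.01955)/0.0009406 = 14100 days.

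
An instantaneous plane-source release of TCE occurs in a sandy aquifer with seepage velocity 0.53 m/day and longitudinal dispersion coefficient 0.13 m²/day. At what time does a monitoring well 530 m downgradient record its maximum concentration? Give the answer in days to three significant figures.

For the 1D instantaneous-source solution, setting ∂C/∂t = 0 at fixed x gives v²t² + 2Dt − x² = 0, so t = (√(D² + v²x²) − D)/v².
√(D² + v²x²) = √(0.13² + 0.53² × 530²) = 280.9; v² = 0.2809.
t = (280.9 − 0.13)/0.2809 = 1000 days (vs. the pure-advection estimate x/v = 1000 d).

1000 days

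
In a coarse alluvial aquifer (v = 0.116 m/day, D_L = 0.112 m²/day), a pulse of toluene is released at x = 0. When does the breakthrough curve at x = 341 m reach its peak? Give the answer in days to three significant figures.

For the 1D instantaneous-source solution, setting ∂C/∂t = 0 at fixed x gives v²t² + 2Dt − x² = 0, so t = (√(D² + v²x²) − D)/v².
√(D² + v²x²) = √(0.112² + 0.116² × 341²) = 39.56; v² = 0.013456.
t = (39.56 − 0.112)/0.013456 = 2930 days (vs. the pure-advection estimate x/v = 2940 d).

2930 days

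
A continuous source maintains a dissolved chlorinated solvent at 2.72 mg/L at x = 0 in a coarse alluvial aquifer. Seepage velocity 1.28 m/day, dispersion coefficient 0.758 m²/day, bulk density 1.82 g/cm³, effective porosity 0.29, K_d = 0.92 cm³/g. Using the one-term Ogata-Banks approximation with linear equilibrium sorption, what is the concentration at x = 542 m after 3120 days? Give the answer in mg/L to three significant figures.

2.62 mg/L

Retardation factor R = 1 + ρ_b·K_d/n = 1 + 1.82 × 0.92/0.29 = 6.774.
Sorption retards both mechanisms: v_R = v/R = 0.1890 m/day, D_R = D/R = 0.1119 m²/day.
v_R·t = 0.1890 × 3120 = 589.68 m; 2√(D_R t) = 37.37 m; argument = (542 − 589.68)/37.37 = -1.276.
C = C₀ × ½·erfc(-1.276) = 2.72 × 0.9644 = 2.62 mg/L.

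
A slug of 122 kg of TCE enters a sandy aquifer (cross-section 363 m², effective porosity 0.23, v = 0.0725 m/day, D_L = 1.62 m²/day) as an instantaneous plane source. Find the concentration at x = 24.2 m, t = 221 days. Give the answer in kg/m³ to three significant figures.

0.0208 kg/m³

For an instantaneous plane source, C(x,t) = M/(n_e·A·√(4πDt)) · exp(−(x−vt)²/(4Dt)), with n_e·A the pore (flow) area.
Plume center vt = 0.0725 × 221 = 16.0225 m, so the well at 24.2 m is 8.1775 m downgradient of the peak.
√(4πDt) = 67.07 m, giving peak height M/(n_e·A·√(4πDt)) = 122/(0.23 × 363 × 67.07) = 0.02179 kg/m³.
(x−vt)²/(4Dt) = (8.1775)²/(4 × 1.62 × 221) = 0.04670; exp(−0.04670) = 0.9544.
C = 0.02179 × 0.9544 = 0.0208 kg/m³.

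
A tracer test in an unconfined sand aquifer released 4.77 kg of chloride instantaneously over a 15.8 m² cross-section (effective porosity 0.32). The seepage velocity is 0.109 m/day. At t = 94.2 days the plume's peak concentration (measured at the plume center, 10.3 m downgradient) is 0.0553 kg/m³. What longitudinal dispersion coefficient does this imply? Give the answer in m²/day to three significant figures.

At the plume center C_max = M/(n_e·A·√(4πDt)), so D = M²/(4πt·(n_e·A·C_max)²).
n_e·A·C_max = 0.32 × 15.8 × 0.0553 = 0.2796 kg/m.
D = 4.77²/(4π × 94.2 × 0.2796²) = 0.246 m²/day.

0.246 m²/day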